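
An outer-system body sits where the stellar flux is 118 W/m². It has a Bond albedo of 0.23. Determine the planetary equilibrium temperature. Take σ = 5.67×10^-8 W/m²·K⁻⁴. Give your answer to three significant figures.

141 K

The planet absorbs (1−α)S over its disc πR² and re-emits over 4πR², so the mean absorbed flux is (1−0.23)·118.0/4 = 22.71 W/m².
Set σT⁴ = 22.71 → T = (22.71/σ)^(1/4) = 141.5 K.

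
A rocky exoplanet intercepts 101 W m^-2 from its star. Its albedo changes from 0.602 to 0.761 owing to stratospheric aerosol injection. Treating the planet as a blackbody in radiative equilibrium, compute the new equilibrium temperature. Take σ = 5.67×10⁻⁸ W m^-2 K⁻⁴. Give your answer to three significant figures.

102 kelvin

With the new albedo, S(1−α₂)/4 = 6.035 W m^-2, so T₂ = 101.6 K.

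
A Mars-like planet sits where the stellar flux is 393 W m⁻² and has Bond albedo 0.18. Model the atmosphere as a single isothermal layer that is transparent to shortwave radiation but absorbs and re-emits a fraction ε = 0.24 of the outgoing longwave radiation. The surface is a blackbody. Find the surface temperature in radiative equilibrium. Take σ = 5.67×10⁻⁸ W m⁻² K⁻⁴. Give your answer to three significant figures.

200 K

Effective emission temperature (TOA balance): σT_e⁴ = S(1−α)/4 = 80.57 W m⁻² → T_e = 194.2 K.
For a single slab of emissivity ε, T_s⁴ = 2T_e⁴/(2−ε); thus T_s = 194.2·(1.136)^(1/4) = 200.5 K.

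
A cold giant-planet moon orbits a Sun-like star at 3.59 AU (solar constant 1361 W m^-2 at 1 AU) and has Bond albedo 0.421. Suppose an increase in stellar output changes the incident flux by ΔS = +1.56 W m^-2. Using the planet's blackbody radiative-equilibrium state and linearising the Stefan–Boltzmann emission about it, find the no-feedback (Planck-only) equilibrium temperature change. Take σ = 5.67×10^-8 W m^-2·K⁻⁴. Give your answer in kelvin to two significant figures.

0.47 K

Flux at the orbit: S = 1361/(3.59)² = 105.6 W m^-2.
Reference equilibrium: T_e = [S(1−α)/(4σ)]^(1/4) = 128.1 K.
TOA radiative forcing: ΔF = (1−α)ΔS/4 = 0.579·(+1.56)/4 = 0.2258 W m^-2.
Linearising σT⁴ gives d(σT⁴)/dT = 4σT_e³ = 0.4772 W m^-2 per K.
ΔT₀ = ΔF/λ_P = 0.2258/0.4772 = 0.473 K.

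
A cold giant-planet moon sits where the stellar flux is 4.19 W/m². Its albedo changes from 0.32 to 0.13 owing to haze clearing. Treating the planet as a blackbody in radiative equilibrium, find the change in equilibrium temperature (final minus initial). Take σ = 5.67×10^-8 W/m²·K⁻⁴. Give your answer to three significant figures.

Initial: T₁ = [S(1−0.32)/(4σ)]^(1/4) = 59.53 K.
Final:   T₂ = [S(1−0.13)/(4σ)]^(1/4) = 63.32 K.
ΔT = T₂ − T₁ = 3.783 K.

3.78 K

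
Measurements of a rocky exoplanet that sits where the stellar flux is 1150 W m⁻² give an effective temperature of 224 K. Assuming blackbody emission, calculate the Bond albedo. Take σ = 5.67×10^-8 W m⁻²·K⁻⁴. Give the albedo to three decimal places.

0.503

Rearranging the radiative balance, α = 1 − 4σT⁴/S.
σT⁴ = 142.7 W m⁻², so 4σT⁴ = 571.0 W m⁻².
1−α = 571.0/1150 = 0.4965, so α = 0.5035.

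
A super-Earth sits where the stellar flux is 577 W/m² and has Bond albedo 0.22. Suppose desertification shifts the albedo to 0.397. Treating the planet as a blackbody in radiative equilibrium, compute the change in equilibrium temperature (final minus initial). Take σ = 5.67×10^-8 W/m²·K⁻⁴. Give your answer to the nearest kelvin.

Initial: T₁ = [S(1−0.22)/(4σ)]^(1/4) = 211.1 K.
Final:   T₂ = [S(1−0.397)/(4σ)]^(1/4) = 197.9 K.
ΔT = T₂ − T₁ = -13.15 K.

-13 K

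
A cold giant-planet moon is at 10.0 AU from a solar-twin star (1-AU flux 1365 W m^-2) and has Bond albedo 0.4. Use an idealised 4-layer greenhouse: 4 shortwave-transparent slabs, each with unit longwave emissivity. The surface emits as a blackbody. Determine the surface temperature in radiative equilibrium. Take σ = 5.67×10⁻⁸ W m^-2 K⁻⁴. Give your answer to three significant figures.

Irradiance scales as 1/d², so S = 1365 W m^-2 × (1/10.0)² = 13.65 W m^-2.
The effective emission temperature is T_e = [S(1−α)/(4σ)]^¼ = 77.52 K.
With N = 4 opaque layers, T_s = (N+1)^(1/4)·T_e = 5^(1/4)·77.52 = 115.9 K.

116 K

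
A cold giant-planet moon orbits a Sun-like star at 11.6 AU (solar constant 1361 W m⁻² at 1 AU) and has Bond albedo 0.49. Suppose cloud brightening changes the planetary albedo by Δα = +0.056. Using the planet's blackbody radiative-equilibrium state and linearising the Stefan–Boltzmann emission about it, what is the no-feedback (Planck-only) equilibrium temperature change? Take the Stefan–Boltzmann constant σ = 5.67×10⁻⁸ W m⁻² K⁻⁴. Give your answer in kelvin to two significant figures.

Flux at the orbit: S = 1361/(11.6)² = 10.11 W m⁻².
The baseline emission temperature is T_e = 69.06 K.
ΔF = −(S/4)Δα = −(10.11/4)×(+0.056) = -0.1416 W m⁻².
Planck response: λ_P = 4σT_e³ = 4·5.67×10⁻⁸·(69.06)³ = 0.07470 W m⁻²/K.
ΔT₀ = ΔF/λ_P = -0.1416/0.07470 = -1.90 K.

-1.9 kelvin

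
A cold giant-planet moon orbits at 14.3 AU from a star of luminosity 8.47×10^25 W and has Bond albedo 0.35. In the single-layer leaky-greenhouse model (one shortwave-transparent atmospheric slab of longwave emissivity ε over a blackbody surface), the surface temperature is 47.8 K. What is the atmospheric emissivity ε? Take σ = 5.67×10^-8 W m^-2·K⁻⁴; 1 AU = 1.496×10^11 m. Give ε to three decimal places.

0.383

d = 14.3 × 1.496×10^11 m = 2.139×10^12 m.
Flux at the orbit: S = L/(4πd²) = 8.47×10^25/(4π·(2.14×10^12)²) = 1.473 W m^-2.
TOA balance gives T_e = 45.33 K.
Since (2−ε)/2 = (T_e/T_s)⁴ = 0.8085, ε = 0.3829.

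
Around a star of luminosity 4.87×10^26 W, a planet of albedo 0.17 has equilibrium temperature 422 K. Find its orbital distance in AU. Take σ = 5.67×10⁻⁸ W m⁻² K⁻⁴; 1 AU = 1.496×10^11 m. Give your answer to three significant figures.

The flux needed for this T is 4σT⁴/(1−0.17) = 8666 W m⁻².
Then d = [L/(4πS)]^(1/2) = 6.687×10^10 m, i.e. 0.4470 AU.

0.447 AU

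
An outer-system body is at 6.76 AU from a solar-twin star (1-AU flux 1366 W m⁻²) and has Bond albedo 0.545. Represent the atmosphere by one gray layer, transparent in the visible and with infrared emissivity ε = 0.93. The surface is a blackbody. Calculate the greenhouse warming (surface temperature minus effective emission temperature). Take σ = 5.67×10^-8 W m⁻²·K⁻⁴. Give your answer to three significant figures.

Irradiance scales as 1/d², so S = 1366 W m⁻² × (1/6.76)² = 29.89 W m⁻².
The planet radiates to space at T_e = [S(1−α)/(4σ)]^(1/4) = 88.00 K.
Surface balance with a leaky layer gives σT_s⁴ = σT_e⁴·2/(2−ε), so T_s = T_e·[2/(2−0.93)]^(1/4) = 102.9 K.
Greenhouse warming: T_s − T_e = 14.89 K.

14.9 K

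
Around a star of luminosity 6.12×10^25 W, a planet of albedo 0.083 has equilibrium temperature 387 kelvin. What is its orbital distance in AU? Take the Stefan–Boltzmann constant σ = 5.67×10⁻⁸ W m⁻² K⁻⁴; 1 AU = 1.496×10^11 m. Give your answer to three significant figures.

Energy balance gives S = 4σT⁴/(1−α) = 5548 W m⁻².
Then d = [L/(4πS)]^(1/2) = 2.963×10^10 m, i.e. 0.1981 AU.

0.198 AU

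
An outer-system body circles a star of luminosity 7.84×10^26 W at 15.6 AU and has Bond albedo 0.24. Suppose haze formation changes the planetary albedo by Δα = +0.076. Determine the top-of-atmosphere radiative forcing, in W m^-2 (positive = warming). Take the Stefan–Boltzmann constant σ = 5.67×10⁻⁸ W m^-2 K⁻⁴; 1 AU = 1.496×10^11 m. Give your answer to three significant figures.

-0.218 W m^-2

d = 15.6 × 1.496×10^11 m = 2.334×10^12 m.
S = L/(4πd²) = 11.45 W m^-2.
TOA radiative forcing: ΔF = −S·Δα/4 = −11.45·(+0.076)/4 = -0.2176 W m^-2.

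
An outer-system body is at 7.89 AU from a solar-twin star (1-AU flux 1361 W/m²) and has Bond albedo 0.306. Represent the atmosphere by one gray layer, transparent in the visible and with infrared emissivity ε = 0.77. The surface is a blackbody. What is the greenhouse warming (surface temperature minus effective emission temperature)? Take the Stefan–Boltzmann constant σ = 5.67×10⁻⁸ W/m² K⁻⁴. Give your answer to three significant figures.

11.7 K

Flux at the orbit: S = 1361/(7.89)² = 21.86 W/m².
Effective emission temperature (TOA balance): σT_e⁴ = S(1−α)/4 = 3.793 W/m² → T_e = 90.44 K.
For a single slab of emissivity ε, T_s⁴ = 2T_e⁴/(2−ε); thus T_s = 90.44·(1.626)^(1/4) = 102.1 K.
T_s − T_e = 102.1 − 90.44 = 11.69 K.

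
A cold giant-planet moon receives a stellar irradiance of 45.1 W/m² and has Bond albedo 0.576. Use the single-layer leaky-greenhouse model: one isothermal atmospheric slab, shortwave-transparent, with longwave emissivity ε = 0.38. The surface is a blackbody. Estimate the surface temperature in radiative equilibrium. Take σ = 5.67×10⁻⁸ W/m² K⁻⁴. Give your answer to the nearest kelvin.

101 K

At the top of the atmosphere, σT_e⁴ = S(1−α)/4 = 4.781 W/m², giving T_e = 95.82 K.
Surface balance with a leaky layer gives σT_s⁴ = σT_e⁴·2/(2−ε), so T_s = T_e·[2/(2−0.38)]^(1/4) = 101.0 K.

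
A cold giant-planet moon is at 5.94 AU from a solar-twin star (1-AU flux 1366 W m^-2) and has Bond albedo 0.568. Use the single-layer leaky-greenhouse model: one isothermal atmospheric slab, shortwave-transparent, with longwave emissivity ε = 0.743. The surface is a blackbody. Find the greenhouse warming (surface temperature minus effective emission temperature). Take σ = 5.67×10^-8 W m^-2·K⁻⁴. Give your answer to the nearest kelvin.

By the inverse-square law, S = 1366/5.94² = 38.71 W m^-2.
Effective emission temperature (TOA balance): σT_e⁴ = S(1−α)/4 = 4.181 W m^-2 → T_e = 92.67 K.
For a single slab of emissivity ε, T_s⁴ = 2T_e⁴/(2−ε); thus T_s = 92.67·(1.591)^(1/4) = 104.1 K.
T_s − T_e = 104.1 − 92.67 = 11.41 K.

11 K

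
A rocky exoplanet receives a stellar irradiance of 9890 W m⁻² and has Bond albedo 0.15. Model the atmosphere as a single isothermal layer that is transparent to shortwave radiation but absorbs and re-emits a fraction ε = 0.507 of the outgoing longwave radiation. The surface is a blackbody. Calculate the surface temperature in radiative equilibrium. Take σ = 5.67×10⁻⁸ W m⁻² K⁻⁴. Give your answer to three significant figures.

The planet radiates to space at T_e = [S(1−α)/(4σ)]^(1/4) = 438.8 K.
The surface balance (absorbed SW + ε·downward IR = σT_s⁴) with T_a⁴ = T_s⁴/2 reduces to T_s = T_e·[2/(2−ε)]^¼ = 472.0 K.

472 K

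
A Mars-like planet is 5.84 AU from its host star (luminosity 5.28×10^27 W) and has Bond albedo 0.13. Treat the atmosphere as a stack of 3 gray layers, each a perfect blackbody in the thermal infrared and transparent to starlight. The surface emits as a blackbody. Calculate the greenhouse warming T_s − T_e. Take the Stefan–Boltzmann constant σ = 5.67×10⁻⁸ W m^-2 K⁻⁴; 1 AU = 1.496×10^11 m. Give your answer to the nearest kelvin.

89 K

Orbital distance: d = 5.84 AU = 8.737×10^11 m.
Flux at the orbit: S = L/(4πd²) = 5.28×10^27/(4π·(8.74×10^11)²) = 550.5 W m^-2.
The effective emission temperature is T_e = [S(1−α)/(4σ)]^¼ = 214.4 K.
T_s = (N+1)^(1/4)·T_e = 303.2 K.
So the greenhouse effect raises the surface by 303.2 − 214.4 = 88.79 K.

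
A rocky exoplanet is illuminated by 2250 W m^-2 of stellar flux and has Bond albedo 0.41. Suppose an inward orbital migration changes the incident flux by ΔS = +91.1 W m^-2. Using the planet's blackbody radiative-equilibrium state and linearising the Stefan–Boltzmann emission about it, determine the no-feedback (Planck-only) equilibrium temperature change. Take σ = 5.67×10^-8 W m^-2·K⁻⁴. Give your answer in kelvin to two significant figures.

Reference equilibrium: T_e = [S(1−α)/(4σ)]^(1/4) = 276.6 K.
Only a fraction (1−α) is absorbed and it's spread over 4πR², so ΔF = (1−α)ΔS/4 = 13.44 W m^-2.
The Planck feedback parameter is 4σT_e³ = 4.799 W m^-2/K.
ΔT₀ = ΔF/λ_P = 13.44/4.799 = 2.80 K.

2.8 K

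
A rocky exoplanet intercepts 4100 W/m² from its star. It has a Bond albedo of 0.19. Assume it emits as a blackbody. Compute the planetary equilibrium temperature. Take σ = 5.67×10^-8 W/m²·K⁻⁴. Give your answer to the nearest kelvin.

348 K

Absorbed flux (global mean): S(1−α)/4 = 4100·0.81/4 = 830.2 W/m².
In equilibrium σT⁴ equals this, so T = 347.9 K.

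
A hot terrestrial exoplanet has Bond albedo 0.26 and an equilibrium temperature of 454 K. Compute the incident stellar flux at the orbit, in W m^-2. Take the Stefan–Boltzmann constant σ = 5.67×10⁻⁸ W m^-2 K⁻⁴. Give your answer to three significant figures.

Invert the energy balance for S: S = 4σT⁴/(1−α).
σT⁴ = 5.67×10⁻⁸·(454)⁴ = 2409 W m^-2.
So S = 4×2409/(1−0.26) = 13020 W m^-2.

13000 W m^-2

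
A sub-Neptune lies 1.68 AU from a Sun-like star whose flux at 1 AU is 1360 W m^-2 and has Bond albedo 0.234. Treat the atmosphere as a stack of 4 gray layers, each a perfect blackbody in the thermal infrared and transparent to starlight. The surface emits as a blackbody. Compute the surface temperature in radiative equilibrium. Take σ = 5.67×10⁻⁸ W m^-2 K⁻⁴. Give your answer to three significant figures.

300 kelvin

Flux at the orbit: S = 1360/(1.68)² = 481.9 W m^-2.
Top-of-atmosphere balance: σT_e⁴ = S(1−α)/4 = 92.28 W m^-2 → T_e = 200.9 K.
For an N-layer opaque stack, T_s⁴ = (N+1)T_e⁴, hence T_s = (5)^(1/4)×200.9 K = 300.3 K.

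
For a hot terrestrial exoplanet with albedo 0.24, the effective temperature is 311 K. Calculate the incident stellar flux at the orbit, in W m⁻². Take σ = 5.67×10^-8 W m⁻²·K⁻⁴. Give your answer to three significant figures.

2790 W m⁻²

From S(1−α)/4 = σT⁴: S = 4σT⁴/(1−α).
The emitted flux is σT⁴ = 530.4 W m⁻².
So S = 4×530.4/(1−0.24) = 2792 W m⁻².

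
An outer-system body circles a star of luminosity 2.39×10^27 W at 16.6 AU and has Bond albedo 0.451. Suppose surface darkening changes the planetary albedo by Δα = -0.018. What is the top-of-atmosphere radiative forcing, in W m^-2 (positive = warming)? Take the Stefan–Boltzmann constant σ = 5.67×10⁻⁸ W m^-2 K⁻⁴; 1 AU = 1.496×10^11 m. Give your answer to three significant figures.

Orbital distance: d = 16.6 AU = 2.483×10^12 m.
S = L/(4πd²) = 30.84 W m^-2.
The change in absorbed flux is Δ[S(1−α)/4] = −SΔα/4 = 0.1388 W m^-2.

0.139 W m^-2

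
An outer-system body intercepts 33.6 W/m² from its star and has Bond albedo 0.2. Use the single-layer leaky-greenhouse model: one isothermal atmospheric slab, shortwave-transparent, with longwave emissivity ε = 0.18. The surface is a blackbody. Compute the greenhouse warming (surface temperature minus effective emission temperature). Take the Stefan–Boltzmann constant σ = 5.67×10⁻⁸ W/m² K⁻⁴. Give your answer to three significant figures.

The planet radiates to space at T_e = [S(1−α)/(4σ)]^(1/4) = 104.3 K.
Surface balance with a leaky layer gives σT_s⁴ = σT_e⁴·2/(2−ε), so T_s = T_e·[2/(2−0.18)]^(1/4) = 106.8 K.
T_s − T_e = 106.8 − 104.3 = 2.489 K.

2.49 kelvin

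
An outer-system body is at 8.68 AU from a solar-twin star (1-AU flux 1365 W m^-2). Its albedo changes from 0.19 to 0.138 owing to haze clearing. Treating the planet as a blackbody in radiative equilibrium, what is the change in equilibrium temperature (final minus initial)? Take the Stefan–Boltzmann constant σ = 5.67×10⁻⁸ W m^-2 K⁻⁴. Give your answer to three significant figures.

Flux at the orbit: S = 1365/(8.68)² = 18.12 W m^-2.
Before: T₁ = [18.12·0.81/(4σ)]^(1/4) = 89.69 K.
Final:   T₂ = [S(1−0.138)/(4σ)]^(1/4) = 91.09 K.
Change: 91.09 − 89.69 = 1.406 K.

1.41 kelvin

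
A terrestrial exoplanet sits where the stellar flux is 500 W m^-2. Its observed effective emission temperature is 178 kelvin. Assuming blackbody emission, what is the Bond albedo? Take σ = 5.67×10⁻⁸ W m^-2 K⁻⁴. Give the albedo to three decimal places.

Energy balance: S(1−α)/4 = σT⁴, so 1−α = 4σT⁴/S.
4σT⁴ = 4·5.67×10⁻⁸·(178)⁴ = 227.7 W m^-2.
1−α = 227.7/500.0 = 0.4554, so α = 0.5446.

0.545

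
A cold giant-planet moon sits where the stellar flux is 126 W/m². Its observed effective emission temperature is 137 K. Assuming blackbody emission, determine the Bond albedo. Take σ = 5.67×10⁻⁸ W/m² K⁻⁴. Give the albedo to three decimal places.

0.366

From σT⁴ = S(1−α)/4 we invert for α: 1−α = 4σT⁴/S.
4σT⁴ = 4·5.67×10⁻⁸·(137)⁴ = 79.90 W/m².
Hence α = 1 − 79.90/126.0 = 0.3659.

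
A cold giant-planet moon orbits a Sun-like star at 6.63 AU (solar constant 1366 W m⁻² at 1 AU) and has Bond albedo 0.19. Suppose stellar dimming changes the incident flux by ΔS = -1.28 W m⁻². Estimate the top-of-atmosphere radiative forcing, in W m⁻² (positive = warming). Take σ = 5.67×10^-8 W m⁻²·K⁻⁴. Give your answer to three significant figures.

By the inverse-square law, S = 1366/6.63² = 31.08 W m⁻².
TOA radiative forcing: ΔF = (1−α)ΔS/4 = 0.81·(-1.28)/4 = -0.2592 W m⁻².

-0.259 W m⁻²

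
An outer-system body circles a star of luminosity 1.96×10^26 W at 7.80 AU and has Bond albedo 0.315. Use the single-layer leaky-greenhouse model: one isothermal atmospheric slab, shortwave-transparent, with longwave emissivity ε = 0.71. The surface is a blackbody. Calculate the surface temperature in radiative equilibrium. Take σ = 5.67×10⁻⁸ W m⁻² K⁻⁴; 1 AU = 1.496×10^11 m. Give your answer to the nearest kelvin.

Orbital distance: d = 7.80 AU = 1.167×10^12 m.
S = L/(4πd²) = 11.45 W m⁻².
The planet radiates to space at T_e = [S(1−α)/(4σ)]^(1/4) = 76.69 K.
Surface balance with a leaky layer gives σT_s⁴ = σT_e⁴·2/(2−ε), so T_s = T_e·[2/(2−0.71)]^(1/4) = 85.58 K.

86 K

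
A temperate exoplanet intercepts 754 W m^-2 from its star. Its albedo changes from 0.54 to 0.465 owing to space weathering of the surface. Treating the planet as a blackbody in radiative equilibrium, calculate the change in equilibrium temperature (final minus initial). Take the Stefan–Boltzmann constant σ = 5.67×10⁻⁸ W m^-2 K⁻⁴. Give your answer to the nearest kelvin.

Initial: T₁ = [S(1−0.54)/(4σ)]^(1/4) = 197.8 K.
Final:   T₂ = [S(1−0.465)/(4σ)]^(1/4) = 205.4 K.
ΔT = T₂ − T₁ = 7.610 K.

8 K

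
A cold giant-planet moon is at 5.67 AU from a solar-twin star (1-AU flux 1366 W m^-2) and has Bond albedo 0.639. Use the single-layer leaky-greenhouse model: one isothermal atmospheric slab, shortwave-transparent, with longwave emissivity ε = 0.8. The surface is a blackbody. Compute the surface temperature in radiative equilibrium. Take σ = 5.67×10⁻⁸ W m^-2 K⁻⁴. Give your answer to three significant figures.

103 K

By the inverse-square law, S = 1366/5.67² = 42.49 W m^-2.
Effective emission temperature (TOA balance): σT_e⁴ = S(1−α)/4 = 3.835 W m^-2 → T_e = 90.69 K.
For a single slab of emissivity ε, T_s⁴ = 2T_e⁴/(2−ε); thus T_s = 90.69·(1.667)^(1/4) = 103.0 K.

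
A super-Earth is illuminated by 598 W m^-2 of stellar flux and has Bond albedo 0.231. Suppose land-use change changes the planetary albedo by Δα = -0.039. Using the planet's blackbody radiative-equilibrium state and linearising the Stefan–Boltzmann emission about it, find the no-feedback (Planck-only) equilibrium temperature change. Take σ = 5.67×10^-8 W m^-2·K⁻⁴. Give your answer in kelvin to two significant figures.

The baseline emission temperature is T_e = 212.2 K.
TOA radiative forcing: ΔF = −S·Δα/4 = −598.0·(-0.039)/4 = 5.830 W m^-2.
Planck response: λ_P = 4σT_e³ = 4·5.67×10⁻⁸·(212.2)³ = 2.167 W m^-2/K.
So ΔT₀ = 5.830/2.167 = 2.69 K.

2.7 K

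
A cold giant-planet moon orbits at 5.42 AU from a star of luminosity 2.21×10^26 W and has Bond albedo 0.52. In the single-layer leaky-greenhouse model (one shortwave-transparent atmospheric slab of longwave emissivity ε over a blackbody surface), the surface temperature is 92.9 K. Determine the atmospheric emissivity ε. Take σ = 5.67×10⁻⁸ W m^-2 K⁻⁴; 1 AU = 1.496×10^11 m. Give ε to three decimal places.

Orbital distance: d = 5.42 AU = 8.108×10^11 m.
Spreading L over a sphere of radius d: S = 2.21×10^26/(4π·8.11×10^11²) = 26.75 W m^-2.
TOA balance gives T_e = 86.74 K.
T_s⁴ = T_e⁴·2/(2−ε) → ε = 2 − 2(T_e/T_s)⁴ = 2 − 2·(86.74/92.9)⁴ = 0.4799.

0.480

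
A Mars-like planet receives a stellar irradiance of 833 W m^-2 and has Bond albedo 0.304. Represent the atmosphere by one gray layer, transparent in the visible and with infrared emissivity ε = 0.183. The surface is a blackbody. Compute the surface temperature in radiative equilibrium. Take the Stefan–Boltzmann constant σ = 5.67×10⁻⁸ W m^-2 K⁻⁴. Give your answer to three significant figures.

Effective emission temperature (TOA balance): σT_e⁴ = S(1−α)/4 = 144.9 W m^-2 → T_e = 224.9 K.
Surface balance with a leaky layer gives σT_s⁴ = σT_e⁴·2/(2−ε), so T_s = T_e·[2/(2−0.183)]^(1/4) = 230.3 K.

230 K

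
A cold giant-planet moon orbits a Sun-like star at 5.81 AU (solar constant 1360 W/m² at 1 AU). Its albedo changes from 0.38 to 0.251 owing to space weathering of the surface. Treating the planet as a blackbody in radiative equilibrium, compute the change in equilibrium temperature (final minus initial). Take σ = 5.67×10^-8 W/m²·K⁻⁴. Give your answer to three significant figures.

Flux at the orbit: S = 1360/(5.81)² = 40.29 W/m².
With α = 0.38, T₁ = 102.4 K.
Final:   T₂ = [S(1−0.251)/(4σ)]^(1/4) = 107.4 K.
Change: 107.4 − 102.4 = 4.957 K.

4.96 kelvin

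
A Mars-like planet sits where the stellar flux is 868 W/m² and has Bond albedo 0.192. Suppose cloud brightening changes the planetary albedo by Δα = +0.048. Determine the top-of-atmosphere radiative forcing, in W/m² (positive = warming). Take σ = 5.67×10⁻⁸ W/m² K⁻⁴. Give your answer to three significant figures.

The change in absorbed flux is Δ[S(1−α)/4] = −SΔα/4 = -10.42 W/m².

-10.4 W/m²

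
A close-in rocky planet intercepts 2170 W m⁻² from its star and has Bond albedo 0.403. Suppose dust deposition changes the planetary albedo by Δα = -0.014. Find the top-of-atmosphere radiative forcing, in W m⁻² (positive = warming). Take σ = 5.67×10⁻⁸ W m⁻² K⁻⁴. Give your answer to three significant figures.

ΔF = −(S/4)Δα = −(2170/4)×(-0.014) = 7.595 W m⁻².

7.59 W m⁻²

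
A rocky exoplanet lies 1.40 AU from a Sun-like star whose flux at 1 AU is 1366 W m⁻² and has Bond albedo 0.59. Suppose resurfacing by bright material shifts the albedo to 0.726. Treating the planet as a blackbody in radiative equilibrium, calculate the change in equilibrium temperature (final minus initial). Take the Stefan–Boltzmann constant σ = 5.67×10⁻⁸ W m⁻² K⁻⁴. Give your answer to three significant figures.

By the inverse-square law, S = 1366/1.40² = 696.9 W m⁻².
With α = 0.59, T₁ = 188.4 K.
After:  T₂ = [696.9·0.274/(4σ)]^(1/4) = 170.3 K.
Change: 170.3 − 188.4 = -18.06 K.

-18.1 K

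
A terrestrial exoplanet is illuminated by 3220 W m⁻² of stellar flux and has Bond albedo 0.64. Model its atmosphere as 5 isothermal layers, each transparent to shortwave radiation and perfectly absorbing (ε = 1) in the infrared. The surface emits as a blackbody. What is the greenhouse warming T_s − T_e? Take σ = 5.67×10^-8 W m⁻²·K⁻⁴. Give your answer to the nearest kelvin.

151 K

OLR = S(1−α)/4 = 289.8 W m⁻²; the top layer radiates at T_e = 267.4 K.
Surface: T_s = (6)^¼·T_e = 418.5 K.
Warming: T_s − T_e = 151.1 K.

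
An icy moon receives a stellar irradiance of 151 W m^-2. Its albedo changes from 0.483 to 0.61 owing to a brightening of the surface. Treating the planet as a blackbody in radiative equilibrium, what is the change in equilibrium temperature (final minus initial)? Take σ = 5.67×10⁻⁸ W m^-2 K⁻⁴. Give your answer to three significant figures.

-9.27 K

Before: T₁ = [151.0·0.517/(4σ)]^(1/4) = 136.2 K.
After:  T₂ = [151.0·0.39/(4σ)]^(1/4) = 126.9 K.
Change: 126.9 − 136.2 = -9.269 K.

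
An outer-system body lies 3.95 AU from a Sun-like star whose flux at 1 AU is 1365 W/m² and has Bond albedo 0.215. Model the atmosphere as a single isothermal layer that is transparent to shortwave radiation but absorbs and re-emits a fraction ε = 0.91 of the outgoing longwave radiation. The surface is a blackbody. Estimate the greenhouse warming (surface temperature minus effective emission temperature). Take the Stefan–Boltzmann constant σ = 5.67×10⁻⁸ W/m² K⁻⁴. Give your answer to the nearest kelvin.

22 K

Flux at the orbit: S = 1365/(3.95)² = 87.49 W/m².
The planet radiates to space at T_e = [S(1−α)/(4σ)]^(1/4) = 131.9 K.
For a single slab of emissivity ε, T_s⁴ = 2T_e⁴/(2−ε); thus T_s = 131.9·(1.835)^(1/4) = 153.5 K.
Greenhouse warming: T_s − T_e = 21.62 K.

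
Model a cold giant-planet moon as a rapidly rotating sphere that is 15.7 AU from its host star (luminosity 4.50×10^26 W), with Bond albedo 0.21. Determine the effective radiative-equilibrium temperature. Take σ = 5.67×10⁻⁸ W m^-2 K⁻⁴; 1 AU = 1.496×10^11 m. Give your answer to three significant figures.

d = 15.7 × 1.496×10^11 m = 2.349×10^12 m.
Spreading L over a sphere of radius d: S = 4.50×10^26/(4π·2.35×10^12²) = 6.491 W m^-2.
Averaging over the sphere, the absorbed flux is S(1−α)/4 = 1.282 W m^-2.
Balancing against σT⁴: T = (1.282/5.67×10⁻⁸)^(1/4) = 68.96 K.

69.0 K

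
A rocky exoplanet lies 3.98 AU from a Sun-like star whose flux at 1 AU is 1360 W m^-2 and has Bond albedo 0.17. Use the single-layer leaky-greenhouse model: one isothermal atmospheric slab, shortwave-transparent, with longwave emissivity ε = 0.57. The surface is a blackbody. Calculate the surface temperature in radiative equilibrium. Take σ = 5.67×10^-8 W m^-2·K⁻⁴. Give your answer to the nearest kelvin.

145 K

By the inverse-square law, S = 1360/3.98² = 85.86 W m^-2.
At the top of the atmosphere, σT_e⁴ = S(1−α)/4 = 17.82 W m^-2, giving T_e = 133.1 K.
The surface balance (absorbed SW + ε·downward IR = σT_s⁴) with T_a⁴ = T_s⁴/2 reduces to T_s = T_e·[2/(2−ε)]^¼ = 144.8 K.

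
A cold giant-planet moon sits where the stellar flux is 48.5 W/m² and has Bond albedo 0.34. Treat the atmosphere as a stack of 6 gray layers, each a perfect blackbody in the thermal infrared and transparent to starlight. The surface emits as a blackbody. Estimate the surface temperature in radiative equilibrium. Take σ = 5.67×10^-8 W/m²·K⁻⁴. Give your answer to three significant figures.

177 kelvin

The effective emission temperature is T_e = [S(1−α)/(4σ)]^¼ = 109.0 K.
For an N-layer opaque stack, T_s⁴ = (N+1)T_e⁴, hence T_s = (7)^(1/4)×109.0 K = 177.3 K.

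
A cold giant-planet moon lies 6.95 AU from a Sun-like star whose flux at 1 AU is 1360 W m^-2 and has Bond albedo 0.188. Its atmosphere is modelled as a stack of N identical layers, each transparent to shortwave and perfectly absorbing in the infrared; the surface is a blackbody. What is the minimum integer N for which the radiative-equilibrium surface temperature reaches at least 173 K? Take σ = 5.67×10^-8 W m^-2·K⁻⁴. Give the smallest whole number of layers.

8

Flux at the orbit: S = 1360/(6.95)² = 28.16 W m^-2.
OLR = S(1−α)/4 = 5.716 W m^-2; the top layer radiates at T_e = 100.2 K.
Since T_s⁴ = (N+1)T_e⁴, we need N ≥ (T_s/T_e)⁴ − 1 = 7.886.
So N ≥ 7.886; the smallest integer is N = 8.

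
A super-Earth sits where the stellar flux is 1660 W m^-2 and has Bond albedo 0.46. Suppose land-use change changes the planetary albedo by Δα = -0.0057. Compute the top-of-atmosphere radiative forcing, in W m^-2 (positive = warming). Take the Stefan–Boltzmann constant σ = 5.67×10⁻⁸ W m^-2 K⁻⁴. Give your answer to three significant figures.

2.37 W m^-2

The change in absorbed flux is Δ[S(1−α)/4] = −SΔα/4 = 2.365 W m^-2.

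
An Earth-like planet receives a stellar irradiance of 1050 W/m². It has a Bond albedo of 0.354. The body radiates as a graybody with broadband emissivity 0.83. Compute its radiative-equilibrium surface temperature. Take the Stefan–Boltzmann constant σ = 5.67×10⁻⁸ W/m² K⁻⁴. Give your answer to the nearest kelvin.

245 kelvin

Averaging over the sphere, the absorbed flux is S(1−α)/4 = 169.6 W/m².
Equating to εσT⁴ with ε = 0.83: T = (169.6/0.83σ)^(1/4) = 245.0 K.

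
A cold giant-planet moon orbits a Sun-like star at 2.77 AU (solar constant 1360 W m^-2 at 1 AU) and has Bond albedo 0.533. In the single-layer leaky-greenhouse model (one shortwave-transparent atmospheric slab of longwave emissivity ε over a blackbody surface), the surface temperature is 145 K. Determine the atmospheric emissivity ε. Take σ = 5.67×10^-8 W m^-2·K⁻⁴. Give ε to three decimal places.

Irradiance scales as 1/d², so S = 1360 W m^-2 × (1/2.77)² = 177.2 W m^-2.
First, T_e = [177.2·(1−0.533)/(4σ)]^(1/4) = 138.2 K.
Inverting T_s⁴ = 2T_e⁴/(2−ε): (T_e/T_s)⁴ = 0.8256, so ε = 2(1 − 0.8256) = 0.3488.

0.349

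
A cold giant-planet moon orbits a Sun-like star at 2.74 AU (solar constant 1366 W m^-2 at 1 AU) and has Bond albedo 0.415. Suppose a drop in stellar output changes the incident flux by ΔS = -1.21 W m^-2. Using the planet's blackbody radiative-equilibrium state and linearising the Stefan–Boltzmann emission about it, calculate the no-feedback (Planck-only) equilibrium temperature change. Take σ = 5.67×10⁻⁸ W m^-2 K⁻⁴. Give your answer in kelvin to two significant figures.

-0.24 K

By the inverse-square law, S = 1366/2.74² = 181.9 W m^-2.
Unperturbed T_e = [181.9·(1−0.415)/(4σ)]^¼ = 147.2 K.
Only a fraction (1−α) is absorbed and it's spread over 4πR², so ΔF = (1−α)ΔS/4 = -0.1770 W m^-2.
Planck response: λ_P = 4σT_e³ = 4·5.67×10⁻⁸·(147.2)³ = 0.7232 W m^-2/K.
Hence the no-feedback warming is ΔF/(4σT_e³) = -0.245 K.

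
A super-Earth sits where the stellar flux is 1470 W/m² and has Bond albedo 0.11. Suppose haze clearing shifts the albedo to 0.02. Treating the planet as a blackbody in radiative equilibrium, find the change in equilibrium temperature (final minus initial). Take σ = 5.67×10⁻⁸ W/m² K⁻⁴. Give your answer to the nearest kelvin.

Before: T₁ = [1470·0.89/(4σ)]^(1/4) = 275.6 K.
With α = 0.02, T₂ = 282.3 K.
ΔT = T₂ − T₁ = 6.718 K.

7 kelvin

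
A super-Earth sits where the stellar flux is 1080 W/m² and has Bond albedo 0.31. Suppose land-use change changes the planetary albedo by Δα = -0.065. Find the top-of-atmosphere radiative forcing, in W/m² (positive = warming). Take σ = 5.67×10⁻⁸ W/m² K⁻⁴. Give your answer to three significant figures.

17.6 W/m²

ΔF = −(S/4)Δα = −(1080/4)×(-0.065) = 17.55 W/m².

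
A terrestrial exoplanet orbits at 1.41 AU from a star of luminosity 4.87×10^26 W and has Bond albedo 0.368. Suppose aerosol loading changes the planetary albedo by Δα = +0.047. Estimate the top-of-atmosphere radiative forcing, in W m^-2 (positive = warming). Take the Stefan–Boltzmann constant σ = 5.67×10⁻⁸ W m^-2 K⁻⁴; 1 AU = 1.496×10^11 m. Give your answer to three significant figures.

d = 1.41 × 1.496×10^11 m = 2.109×10^11 m.
Spreading L over a sphere of radius d: S = 4.87×10^26/(4π·2.11×10^11²) = 871.0 W m^-2.
ΔF = −(S/4)Δα = −(871.0/4)×(+0.047) = -10.23 W m^-2.

-10.2 W m^-2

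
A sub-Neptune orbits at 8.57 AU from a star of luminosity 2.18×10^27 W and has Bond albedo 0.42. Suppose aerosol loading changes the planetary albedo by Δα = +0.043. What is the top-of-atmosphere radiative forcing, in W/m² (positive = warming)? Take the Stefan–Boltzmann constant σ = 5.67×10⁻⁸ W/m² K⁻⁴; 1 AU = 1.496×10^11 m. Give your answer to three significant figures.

Orbital distance: d = 8.57 AU = 1.282×10^12 m.
Flux at the orbit: S = L/(4πd²) = 2.18×10^27/(4π·(1.28×10^12)²) = 105.5 W/m².
ΔF = −(S/4)Δα = −(105.5/4)×(+0.043) = -1.135 W/m².

-1.13 W/m²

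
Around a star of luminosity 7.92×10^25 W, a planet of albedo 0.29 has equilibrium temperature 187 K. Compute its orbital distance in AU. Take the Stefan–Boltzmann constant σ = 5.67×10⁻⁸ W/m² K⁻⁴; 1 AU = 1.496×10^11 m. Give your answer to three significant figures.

Required flux: S = 4σT⁴/(1−α) = 390.6 W/m².
S = L/(4πd²) → d = √(L/4πS) = √(7.92×10^25/(4π·390.6)) = 1.270×10^11 m = 0.8491 AU.

0.849 AU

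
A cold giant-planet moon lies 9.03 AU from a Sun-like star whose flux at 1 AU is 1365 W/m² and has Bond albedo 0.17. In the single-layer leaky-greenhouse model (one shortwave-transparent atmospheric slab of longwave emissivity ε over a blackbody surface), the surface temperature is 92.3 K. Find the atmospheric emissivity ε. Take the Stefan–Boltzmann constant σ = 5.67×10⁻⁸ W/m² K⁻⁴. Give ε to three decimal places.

0.312

Irradiance scales as 1/d², so S = 1365 W/m² × (1/9.03)² = 16.74 W/m².
First, T_e = [16.74·(1−0.17)/(4σ)]^(1/4) = 88.47 K.
T_s⁴ = T_e⁴·2/(2−ε) → ε = 2 − 2(T_e/T_s)⁴ = 2 − 2·(88.47/92.3)⁴ = 0.3118.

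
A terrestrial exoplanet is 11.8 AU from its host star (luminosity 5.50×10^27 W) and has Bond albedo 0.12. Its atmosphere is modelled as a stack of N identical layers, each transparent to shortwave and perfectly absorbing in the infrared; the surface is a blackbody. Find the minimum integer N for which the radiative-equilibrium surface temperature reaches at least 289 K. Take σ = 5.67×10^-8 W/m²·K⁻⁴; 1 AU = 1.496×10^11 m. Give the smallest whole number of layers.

d = 11.8 × 1.496×10^11 m = 1.765×10^12 m.
S = L/(4πd²) = 140.5 W/m².
Top-of-atmosphere balance: σT_e⁴ = S(1−α)/4 = 30.90 W/m² → T_e = 152.8 K.
Need (N+1)T_e⁴ ≥ T_s⁴, i.e. N+1 ≥ (289/152.8)⁴ = 12.800.
The minimum whole number is N = 12.

12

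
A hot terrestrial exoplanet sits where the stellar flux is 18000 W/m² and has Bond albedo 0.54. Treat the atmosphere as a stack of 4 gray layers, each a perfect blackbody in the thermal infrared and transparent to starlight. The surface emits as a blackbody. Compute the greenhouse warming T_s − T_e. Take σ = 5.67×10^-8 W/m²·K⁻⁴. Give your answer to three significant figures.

Top-of-atmosphere balance: σT_e⁴ = S(1−α)/4 = 2070 W/m² → T_e = 437.1 K.
Surface: T_s = (5)^¼·T_e = 653.6 K.
So the greenhouse effect raises the surface by 653.6 − 437.1 = 216.5 K.

217 K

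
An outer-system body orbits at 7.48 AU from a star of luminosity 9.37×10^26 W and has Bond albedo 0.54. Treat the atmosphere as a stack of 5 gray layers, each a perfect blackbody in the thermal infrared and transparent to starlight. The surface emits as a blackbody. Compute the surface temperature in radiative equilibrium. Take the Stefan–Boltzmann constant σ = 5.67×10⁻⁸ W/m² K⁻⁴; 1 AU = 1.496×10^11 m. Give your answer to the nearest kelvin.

164 K

d = 7.48 × 1.496×10^11 m = 1.119×10^12 m.
Spreading L over a sphere of radius d: S = 9.37×10^26/(4π·1.12×10^12²) = 59.55 W/m².
The effective emission temperature is T_e = [S(1−α)/(4σ)]^¼ = 104.8 K.
With N = 5 opaque layers, T_s = (N+1)^(1/4)·T_e = 6^(1/4)·104.8 = 164.1 K.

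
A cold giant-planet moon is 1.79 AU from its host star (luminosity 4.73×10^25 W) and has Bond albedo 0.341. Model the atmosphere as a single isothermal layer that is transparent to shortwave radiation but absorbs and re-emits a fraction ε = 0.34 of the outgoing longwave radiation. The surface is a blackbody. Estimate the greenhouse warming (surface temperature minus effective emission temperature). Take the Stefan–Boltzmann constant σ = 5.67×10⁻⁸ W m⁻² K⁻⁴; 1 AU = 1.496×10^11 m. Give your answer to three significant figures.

5.30 K

d = 1.79 × 1.496×10^11 m = 2.678×10^11 m.
Spreading L over a sphere of radius d: S = 4.73×10^25/(4π·2.68×10^11²) = 52.49 W m⁻².
At the top of the atmosphere, σT_e⁴ = S(1−α)/4 = 8.648 W m⁻², giving T_e = 111.1 K.
The surface balance (absorbed SW + ε·downward IR = σT_s⁴) with T_a⁴ = T_s⁴/2 reduces to T_s = T_e·[2/(2−ε)]^¼ = 116.4 K.
T_s − T_e = 116.4 − 111.1 = 5.299 K.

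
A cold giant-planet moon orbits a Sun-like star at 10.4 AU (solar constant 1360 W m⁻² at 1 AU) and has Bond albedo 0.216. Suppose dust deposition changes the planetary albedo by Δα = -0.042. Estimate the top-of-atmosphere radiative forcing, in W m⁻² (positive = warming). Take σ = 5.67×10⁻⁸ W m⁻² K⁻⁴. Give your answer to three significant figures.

Irradiance scales as 1/d², so S = 1360 W m⁻² × (1/10.4)² = 12.57 W m⁻².
ΔF = −(S/4)Δα = −(12.57/4)×(-0.042) = 0.1320 W m⁻².

0.132 W m⁻²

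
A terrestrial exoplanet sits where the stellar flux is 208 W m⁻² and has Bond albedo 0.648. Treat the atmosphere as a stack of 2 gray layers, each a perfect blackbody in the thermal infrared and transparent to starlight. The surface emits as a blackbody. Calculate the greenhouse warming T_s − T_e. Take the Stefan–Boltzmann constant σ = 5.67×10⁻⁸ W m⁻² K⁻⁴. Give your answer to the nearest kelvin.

42 K

OLR = S(1−α)/4 = 18.30 W m⁻²; the top layer radiates at T_e = 134.0 K.
Surface: T_s = (3)^¼·T_e = 176.4 K.
Warming: T_s − T_e = 42.37 K.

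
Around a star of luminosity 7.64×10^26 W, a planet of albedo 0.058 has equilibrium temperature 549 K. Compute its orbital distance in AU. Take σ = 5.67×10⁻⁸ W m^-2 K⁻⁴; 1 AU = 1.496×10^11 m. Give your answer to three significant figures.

0.352 AU

Energy balance gives S = 4σT⁴/(1−α) = 21870 W m^-2.
S = L/(4πd²) → d = √(L/4πS) = √(7.64×10^26/(4π·21870)) = 5.272×10^10 m = 0.3524 AU.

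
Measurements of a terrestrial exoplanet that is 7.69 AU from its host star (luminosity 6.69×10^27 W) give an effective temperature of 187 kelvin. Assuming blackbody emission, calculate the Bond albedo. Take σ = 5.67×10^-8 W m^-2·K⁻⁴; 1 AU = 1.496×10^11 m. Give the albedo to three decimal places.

0.311

d = 7.69 × 1.496×10^11 m = 1.150×10^12 m.
S = L/(4πd²) = 402.3 W m^-2.
Rearranging the radiative balance, α = 1 − 4σT⁴/S.
σT⁴ = 69.33 W m^-2, so 4σT⁴ = 277.3 W m^-2.
Hence α = 1 − 277.3/402.3 = 0.3105.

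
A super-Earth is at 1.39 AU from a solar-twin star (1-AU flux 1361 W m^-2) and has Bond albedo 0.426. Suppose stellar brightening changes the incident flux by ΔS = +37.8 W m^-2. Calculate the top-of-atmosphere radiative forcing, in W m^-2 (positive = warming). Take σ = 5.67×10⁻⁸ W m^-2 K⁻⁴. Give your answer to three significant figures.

Flux at the orbit: S = 1361/(1.39)² = 704.4 W m^-2.
Only a fraction (1−α) is absorbed and it's spread over 4πR², so ΔF = (1−α)ΔS/4 = 5.424 W m^-2.

5.42 W m^-2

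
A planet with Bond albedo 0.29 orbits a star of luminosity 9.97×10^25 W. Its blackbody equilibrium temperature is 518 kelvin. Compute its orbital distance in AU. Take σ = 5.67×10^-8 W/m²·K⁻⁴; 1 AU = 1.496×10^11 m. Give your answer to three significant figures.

0.124 AU

The flux needed for this T is 4σT⁴/(1−0.29) = 23000 W/m².
Then d = [L/(4πS)]^(1/2) = 1.857×10^10 m, i.e. 0.1242 AU.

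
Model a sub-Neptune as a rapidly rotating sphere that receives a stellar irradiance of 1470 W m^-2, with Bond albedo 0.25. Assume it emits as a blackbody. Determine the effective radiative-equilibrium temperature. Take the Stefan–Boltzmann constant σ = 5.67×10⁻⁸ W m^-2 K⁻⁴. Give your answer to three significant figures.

264 K

The planet absorbs (1−α)S over its disc πR² and re-emits over 4πR², so the mean absorbed flux is (1−0.25)·1470/4 = 275.6 W m^-2.
In equilibrium σT⁴ equals this, so T = 264.0 K.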